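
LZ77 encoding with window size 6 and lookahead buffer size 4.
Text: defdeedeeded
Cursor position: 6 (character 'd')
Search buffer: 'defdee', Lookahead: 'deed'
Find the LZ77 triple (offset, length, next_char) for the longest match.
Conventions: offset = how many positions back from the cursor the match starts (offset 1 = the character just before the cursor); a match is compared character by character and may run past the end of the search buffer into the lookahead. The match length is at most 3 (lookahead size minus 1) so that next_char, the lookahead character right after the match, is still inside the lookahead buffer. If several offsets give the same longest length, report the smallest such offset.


Try each offset into the search buffer:
  offset=1 (pos 5, char 'e'): match length 0
  offset=2 (pos 4, char 'e'): match length 0
  offset=3 (pos 3, char 'd'): match length 3
  offset=4 (pos 2, char 'f'): match length 0
  offset=5 (pos 1, char 'e'): match length 0
  offset=6 (pos 0, char 'd'): match length 2
Longest match has length 3 at offset 3.
next_char = character at position 6 + 3 = 9 -> 'd'

Best match: offset=3, length=3 (matching 'dee' starting at position 3)
LZ77 triple: (3, 3, 'd')


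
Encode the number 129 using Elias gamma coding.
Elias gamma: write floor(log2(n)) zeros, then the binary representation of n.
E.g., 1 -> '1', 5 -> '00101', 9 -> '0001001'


num_bits = floor(log2(129)) + 1 = 8
leading_zeros = num_bits - 1 = 7
binary(129) = 10000001

Elias gamma(129) = '0000000' + '10000001' = 000000010000001 (15 bits)


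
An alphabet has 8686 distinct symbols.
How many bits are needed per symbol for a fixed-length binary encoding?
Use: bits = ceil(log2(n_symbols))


log2(8686) = 13.0845
Bracket: 2^13 = 8192 < 8686 <= 2^14 = 16384
So ceil(log2(8686)) = 14

bits = ceil(log2(8686)) = ceil(13.0845) = 14 bits


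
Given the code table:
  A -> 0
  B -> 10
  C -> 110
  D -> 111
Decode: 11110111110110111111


Decoding:
111 -> D
10 -> B
111 -> D
110 -> C
110 -> C
111 -> D
111 -> D


Result: DBDCCDD


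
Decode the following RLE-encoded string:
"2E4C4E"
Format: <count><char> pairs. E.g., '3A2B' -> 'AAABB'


Expanding each <count><char> pair:
  2E -> 'EE'
  4C -> 'CCCC'
  4E -> 'EEEE'

Decoded = EECCCCEEEE


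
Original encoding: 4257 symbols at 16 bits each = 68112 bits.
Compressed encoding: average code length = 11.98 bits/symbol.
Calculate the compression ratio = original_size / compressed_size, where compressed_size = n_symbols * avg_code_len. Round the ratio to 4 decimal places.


original_size = n_symbols * orig_bits = 4257 * 16 = 68112 bits
compressed_size = n_symbols * avg_code_len = 4257 * 11.98 = 50998.86 bits
ratio = original_size / compressed_size = 68112 / 50998.86 = 1.3356

Compression ratio = 1.3356


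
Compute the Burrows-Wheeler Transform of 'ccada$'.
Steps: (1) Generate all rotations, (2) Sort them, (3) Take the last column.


Rotations (sorted):
  0: $ccada -> last char: a
  1: a$ccad -> last char: d
  2: ada$cc -> last char: c
  3: cada$c -> last char: c
  4: ccada$ -> last char: $
  5: da$cca -> last char: a


BWT = adcc$a


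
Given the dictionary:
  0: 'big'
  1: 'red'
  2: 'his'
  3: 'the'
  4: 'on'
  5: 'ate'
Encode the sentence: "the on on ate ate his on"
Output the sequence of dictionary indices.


Look up each word in the dictionary:
  'the' -> 3
  'on' -> 4
  'on' -> 4
  'ate' -> 5
  'ate' -> 5
  'his' -> 2
  'on' -> 4

Encoded: [3, 4, 4, 5, 5, 2, 4]


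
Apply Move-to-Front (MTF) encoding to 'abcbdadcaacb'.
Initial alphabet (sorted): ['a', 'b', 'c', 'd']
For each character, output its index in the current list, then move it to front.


MTF encoding:
'a': index 0 in ['a', 'b', 'c', 'd'] -> ['a', 'b', 'c', 'd']
'b': index 1 in ['a', 'b', 'c', 'd'] -> ['b', 'a', 'c', 'd']
'c': index 2 in ['b', 'a', 'c', 'd'] -> ['c', 'b', 'a', 'd']
'b': index 1 in ['c', 'b', 'a', 'd'] -> ['b', 'c', 'a', 'd']
'd': index 3 in ['b', 'c', 'a', 'd'] -> ['d', 'b', 'c', 'a']
'a': index 3 in ['d', 'b', 'c', 'a'] -> ['a', 'd', 'b', 'c']
'd': index 1 in ['a', 'd', 'b', 'c'] -> ['d', 'a', 'b', 'c']
'c': index 3 in ['d', 'a', 'b', 'c'] -> ['c', 'd', 'a', 'b']
'a': index 2 in ['c', 'd', 'a', 'b'] -> ['a', 'c', 'd', 'b']
'a': index 0 in ['a', 'c', 'd', 'b'] -> ['a', 'c', 'd', 'b']
'c': index 1 in ['a', 'c', 'd', 'b'] -> ['c', 'a', 'd', 'b']
'b': index 3 in ['c', 'a', 'd', 'b'] -> ['b', 'c', 'a', 'd']


Output: [0, 1, 2, 1, 3, 3, 1, 3, 2, 0, 1, 3]


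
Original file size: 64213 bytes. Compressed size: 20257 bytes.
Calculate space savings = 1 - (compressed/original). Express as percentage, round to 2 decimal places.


ratio = compressed/original = 20257/64213 = 0.315466
savings = 1 - ratio = 1 - 0.315466 = 0.684534
as a percentage: 0.684534 * 100 = 68.45%

Space savings = 1 - 20257/64213 = 68.45%


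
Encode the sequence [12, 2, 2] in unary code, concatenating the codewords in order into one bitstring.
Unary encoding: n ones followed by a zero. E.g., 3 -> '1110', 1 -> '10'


Encode each number as n ones followed by a terminating 0:
  12 -> 1111111111110 (13 bits)
  2 -> 110 (3 bits)
  2 -> 110 (3 bits)
Total length = 13 + 3 + 3 = 19 bits.

Unary([12, 2, 2]) = 1111111111110110110 (19 bits)


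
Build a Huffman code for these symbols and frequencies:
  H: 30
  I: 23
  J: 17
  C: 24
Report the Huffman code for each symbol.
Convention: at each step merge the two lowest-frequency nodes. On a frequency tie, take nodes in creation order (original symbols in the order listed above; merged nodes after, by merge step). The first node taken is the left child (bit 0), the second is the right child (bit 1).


Huffman tree construction:
Step 1: Merge J(17) + I(23) = 40
Step 2: Merge C(24) + H(30) = 54
Step 3: Merge (J+I)(40) + (C+H)(54) = 94
Read each symbol's code off the tree from the root (left child = 0, right child = 1).

Codes:
  H: 11 (length 2)
  I: 01 (length 2)
  J: 00 (length 2)
  C: 10 (length 2)
Average code length: 188/94 = 2.0000 bits/symbol


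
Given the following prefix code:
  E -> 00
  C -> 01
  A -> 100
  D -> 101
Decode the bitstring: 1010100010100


Decoding step by step:
Bits 101 -> D
Bits 01 -> C
Bits 00 -> E
Bits 01 -> C
Bits 01 -> C
Bits 00 -> E


Decoded message: DCECCE


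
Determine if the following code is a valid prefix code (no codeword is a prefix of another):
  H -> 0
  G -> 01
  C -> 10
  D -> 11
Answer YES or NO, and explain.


Checking each pair (does one codeword prefix another?):
  H='0' vs G='01': prefix -- VIOLATION

NO -- this is NOT a valid prefix code. H (0) is a prefix of G (01).


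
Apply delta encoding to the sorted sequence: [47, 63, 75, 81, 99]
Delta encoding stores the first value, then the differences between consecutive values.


First value: 47
Deltas:
  63 - 47 = 16
  75 - 63 = 12
  81 - 75 = 6
  99 - 81 = 18


Delta encoded: [47, 16, 12, 6, 18]


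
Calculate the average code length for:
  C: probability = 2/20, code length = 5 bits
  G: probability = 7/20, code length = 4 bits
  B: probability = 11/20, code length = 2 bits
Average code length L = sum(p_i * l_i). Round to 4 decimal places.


Weighted contributions p_i * l_i:
  C: (2/20) * 5 = 10/20
  G: (7/20) * 4 = 28/20
  B: (11/20) * 2 = 22/20
Sum = (10 + 28 + 22)/20 = 60/20

L = 60/20 = 3.0000 bits/symbol


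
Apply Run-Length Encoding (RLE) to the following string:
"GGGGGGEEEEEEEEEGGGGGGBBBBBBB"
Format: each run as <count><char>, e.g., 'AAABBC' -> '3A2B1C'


Scanning runs left to right:
  i=0: run of 'G' x 6 -> '6G'
  i=6: run of 'E' x 9 -> '9E'
  i=15: run of 'G' x 6 -> '6G'
  i=21: run of 'B' x 7 -> '7B'

RLE = 6G9E6G7B


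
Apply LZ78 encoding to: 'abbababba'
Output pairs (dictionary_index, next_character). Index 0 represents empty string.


LZ78 encoding steps:
Dictionary: {0: ''}
Step 1: w='' (idx 0), next='a' -> output (0, 'a'), add 'a' as idx 1
Step 2: w='' (idx 0), next='b' -> output (0, 'b'), add 'b' as idx 2
Step 3: w='b' (idx 2), next='a' -> output (2, 'a'), add 'ba' as idx 3
Step 4: w='ba' (idx 3), next='b' -> output (3, 'b'), add 'bab' as idx 4
Step 5: w='ba' (idx 3), end of input -> output (3, '')


Encoded: [(0, 'a'), (0, 'b'), (2, 'a'), (3, 'b'), (3, '')]


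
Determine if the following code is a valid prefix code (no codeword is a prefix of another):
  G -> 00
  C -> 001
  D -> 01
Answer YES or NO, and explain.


Checking each pair (does one codeword prefix another?):
  G='00' vs C='001': prefix -- VIOLATION

NO -- this is NOT a valid prefix code. G (00) is a prefix of C (001).


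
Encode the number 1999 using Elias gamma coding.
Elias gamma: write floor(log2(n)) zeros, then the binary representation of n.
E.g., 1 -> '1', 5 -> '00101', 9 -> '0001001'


num_bits = floor(log2(1999)) + 1 = 11
leading_zeros = num_bits - 1 = 10
binary(1999) = 11111001111

Elias gamma(1999) = '0000000000' + '11111001111' = 000000000011111001111 (21 bits)


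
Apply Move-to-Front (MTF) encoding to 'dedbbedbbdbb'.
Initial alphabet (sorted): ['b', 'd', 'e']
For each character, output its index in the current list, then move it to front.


MTF encoding:
'd': index 1 in ['b', 'd', 'e'] -> ['d', 'b', 'e']
'e': index 2 in ['d', 'b', 'e'] -> ['e', 'd', 'b']
'd': index 1 in ['e', 'd', 'b'] -> ['d', 'e', 'b']
'b': index 2 in ['d', 'e', 'b'] -> ['b', 'd', 'e']
'b': index 0 in ['b', 'd', 'e'] -> ['b', 'd', 'e']
'e': index 2 in ['b', 'd', 'e'] -> ['e', 'b', 'd']
'd': index 2 in ['e', 'b', 'd'] -> ['d', 'e', 'b']
'b': index 2 in ['d', 'e', 'b'] -> ['b', 'd', 'e']
'b': index 0 in ['b', 'd', 'e'] -> ['b', 'd', 'e']
'd': index 1 in ['b', 'd', 'e'] -> ['d', 'b', 'e']
'b': index 1 in ['d', 'b', 'e'] -> ['b', 'd', 'e']
'b': index 0 in ['b', 'd', 'e'] -> ['b', 'd', 'e']


Output: [1, 2, 1, 2, 0, 2, 2, 2, 0, 1, 1, 0]


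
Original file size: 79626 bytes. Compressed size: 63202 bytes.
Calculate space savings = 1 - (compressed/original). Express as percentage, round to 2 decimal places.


ratio = compressed/original = 63202/79626 = 0.793736
savings = 1 - ratio = 1 - 0.793736 = 0.206264
as a percentage: 0.206264 * 100 = 20.63%

Space savings = 1 - 63202/79626 = 20.63%


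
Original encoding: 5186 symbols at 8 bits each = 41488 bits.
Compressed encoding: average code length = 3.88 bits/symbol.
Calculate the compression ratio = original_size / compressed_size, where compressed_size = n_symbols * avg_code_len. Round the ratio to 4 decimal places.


original_size = n_symbols * orig_bits = 5186 * 8 = 41488 bits
compressed_size = n_symbols * avg_code_len = 5186 * 3.88 = 20121.68 bits
ratio = original_size / compressed_size = 41488 / 20121.68 = 2.0619

Compression ratio = 2.0619


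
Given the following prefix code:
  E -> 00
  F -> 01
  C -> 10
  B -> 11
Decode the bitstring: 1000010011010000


Decoding step by step:
Bits 10 -> C
Bits 00 -> E
Bits 01 -> F
Bits 00 -> E
Bits 11 -> B
Bits 01 -> F
Bits 00 -> E
Bits 00 -> E


Decoded message: CEFEBFEE


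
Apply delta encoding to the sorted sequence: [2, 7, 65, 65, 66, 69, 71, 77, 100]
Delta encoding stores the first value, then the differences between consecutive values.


First value: 2
Deltas:
  7 - 2 = 5
  65 - 7 = 58
  65 - 65 = 0
  66 - 65 = 1
  69 - 66 = 3
  71 - 69 = 2
  77 - 71 = 6
  100 - 77 = 23


Delta encoded: [2, 5, 58, 0, 1, 3, 2, 6, 23]


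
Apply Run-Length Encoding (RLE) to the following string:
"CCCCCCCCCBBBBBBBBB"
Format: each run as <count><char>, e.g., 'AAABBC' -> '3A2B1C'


Scanning runs left to right:
  i=0: run of 'C' x 9 -> '9C'
  i=9: run of 'B' x 9 -> '9B'

RLE = 9C9B


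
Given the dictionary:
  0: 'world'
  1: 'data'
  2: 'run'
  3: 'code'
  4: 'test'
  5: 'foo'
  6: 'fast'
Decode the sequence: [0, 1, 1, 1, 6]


Look up each index in the dictionary:
  0 -> 'world'
  1 -> 'data'
  1 -> 'data'
  1 -> 'data'
  6 -> 'fast'

Decoded: "world data data data fast"


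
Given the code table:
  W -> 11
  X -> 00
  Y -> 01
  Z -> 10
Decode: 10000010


Decoding:
10 -> Z
00 -> X
00 -> X
10 -> Z


Result: ZXXZ


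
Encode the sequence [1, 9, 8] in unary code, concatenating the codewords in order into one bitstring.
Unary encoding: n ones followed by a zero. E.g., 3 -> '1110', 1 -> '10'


Encode each number as n ones followed by a terminating 0:
  1 -> 10 (2 bits)
  9 -> 1111111110 (10 bits)
  8 -> 111111110 (9 bits)
Total length = 2 + 10 + 9 = 21 bits.

Unary([1, 9, 8]) = 101111111110111111110 (21 bits)


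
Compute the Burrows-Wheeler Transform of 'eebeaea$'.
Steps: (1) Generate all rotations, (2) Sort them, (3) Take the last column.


Rotations (sorted):
  0: $eebeaea -> last char: a
  1: a$eebeae -> last char: e
  2: aea$eebe -> last char: e
  3: beaea$ee -> last char: e
  4: ea$eebea -> last char: a
  5: eaea$eeb -> last char: b
  6: ebeaea$e -> last char: e
  7: eebeaea$ -> last char: $


BWT = aeeeabe$


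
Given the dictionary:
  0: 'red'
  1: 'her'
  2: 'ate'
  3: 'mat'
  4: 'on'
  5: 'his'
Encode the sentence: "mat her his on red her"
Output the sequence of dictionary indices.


Look up each word in the dictionary:
  'mat' -> 3
  'her' -> 1
  'his' -> 5
  'on' -> 4
  'red' -> 0
  'her' -> 1

Encoded: [3, 1, 5, 4, 0, 1]


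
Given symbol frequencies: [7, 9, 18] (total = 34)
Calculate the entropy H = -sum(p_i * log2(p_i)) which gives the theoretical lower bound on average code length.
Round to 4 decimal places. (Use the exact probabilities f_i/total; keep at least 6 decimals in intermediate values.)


Per-symbol terms -p_i * log2(p_i) with p_i = f_i/34:
  p = 7/34 = 0.205882: log2(p) = -2.280108, -p*log2(p) = 0.469434
  p = 9/34 = 0.264706: log2(p) = -1.917538, -p*log2(p) = 0.507584
  p = 18/34 = 0.529412: log2(p) = -0.917538, -p*log2(p) = 0.485755
H = 0.469434 + 0.507584 + 0.485755 = 1.462773

H = 1.4628 bits/symbol


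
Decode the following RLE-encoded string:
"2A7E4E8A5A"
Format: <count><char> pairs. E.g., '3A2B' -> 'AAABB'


Expanding each <count><char> pair:
  2A -> 'AA'
  7E -> 'EEEEEEE'
  4E -> 'EEEE'
  8A -> 'AAAAAAAA'
  5A -> 'AAAAA'

Decoded = AAEEEEEEEEEEEAAAAAAAAAAAAA


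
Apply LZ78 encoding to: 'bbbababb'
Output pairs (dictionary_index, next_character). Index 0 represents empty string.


LZ78 encoding steps:
Dictionary: {0: ''}
Step 1: w='' (idx 0), next='b' -> output (0, 'b'), add 'b' as idx 1
Step 2: w='b' (idx 1), next='b' -> output (1, 'b'), add 'bb' as idx 2
Step 3: w='' (idx 0), next='a' -> output (0, 'a'), add 'a' as idx 3
Step 4: w='b' (idx 1), next='a' -> output (1, 'a'), add 'ba' as idx 4
Step 5: w='bb' (idx 2), end of input -> output (2, '')


Encoded: [(0, 'b'), (1, 'b'), (0, 'a'), (1, 'a'), (2, '')]


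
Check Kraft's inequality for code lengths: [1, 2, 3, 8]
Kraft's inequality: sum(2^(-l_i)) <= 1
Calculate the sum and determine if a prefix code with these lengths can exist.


Sum = 2^(-1) + 2^(-2) + 2^(-3) + 2^(-8)
    = 0.5 + 0.25 + 0.125 + 0.00390625
    = 225/256 = 0.87890625
Since 0.87890625 <= 1, Kraft's inequality IS satisfied.
A prefix code with these lengths CAN exist.

Kraft sum = 0.87890625. Satisfied.


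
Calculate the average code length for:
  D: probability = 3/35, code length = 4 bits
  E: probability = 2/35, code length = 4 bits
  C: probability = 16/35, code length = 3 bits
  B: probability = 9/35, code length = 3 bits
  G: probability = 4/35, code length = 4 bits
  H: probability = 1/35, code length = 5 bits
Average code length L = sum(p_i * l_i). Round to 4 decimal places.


Weighted contributions p_i * l_i:
  D: (3/35) * 4 = 12/35
  E: (2/35) * 4 = 8/35
  C: (16/35) * 3 = 48/35
  B: (9/35) * 3 = 27/35
  G: (4/35) * 4 = 16/35
  H: (1/35) * 5 = 5/35
Sum = (12 + 8 + 48 + 27 + 16 + 5)/35 = 116/35

L = 116/35 = 3.3143 bits/symbol


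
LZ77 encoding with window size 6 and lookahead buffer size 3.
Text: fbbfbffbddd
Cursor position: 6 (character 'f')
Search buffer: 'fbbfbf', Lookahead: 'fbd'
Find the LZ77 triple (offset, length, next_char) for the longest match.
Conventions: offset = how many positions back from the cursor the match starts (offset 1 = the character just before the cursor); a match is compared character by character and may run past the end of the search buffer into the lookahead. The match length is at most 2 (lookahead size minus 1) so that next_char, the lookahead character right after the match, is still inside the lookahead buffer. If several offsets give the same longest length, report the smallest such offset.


Try each offset into the search buffer:
  offset=1 (pos 5, char 'f'): match length 1
  offset=2 (pos 4, char 'b'): match length 0
  offset=3 (pos 3, char 'f'): match length 2
  offset=4 (pos 2, char 'b'): match length 0
  offset=5 (pos 1, char 'b'): match length 0
  offset=6 (pos 0, char 'f'): match length 2
Longest match has length 2, found at offsets 3, 6; take the smallest, offset 3.
next_char = character at position 6 + 2 = 8 -> 'd'

Best match: offset=3, length=2 (matching 'fb' starting at position 3)
LZ77 triple: (3, 2, 'd')


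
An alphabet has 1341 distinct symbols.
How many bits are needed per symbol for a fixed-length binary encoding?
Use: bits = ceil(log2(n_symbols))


log2(1341) = 10.3891
Bracket: 2^10 = 1024 < 1341 <= 2^11 = 2048
So ceil(log2(1341)) = 11

bits = ceil(log2(1341)) = ceil(10.3891) = 11 bits


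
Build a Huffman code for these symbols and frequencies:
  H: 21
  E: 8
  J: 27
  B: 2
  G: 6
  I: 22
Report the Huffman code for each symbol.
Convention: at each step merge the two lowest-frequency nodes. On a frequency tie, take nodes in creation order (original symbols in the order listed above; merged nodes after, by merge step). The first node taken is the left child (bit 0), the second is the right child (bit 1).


Huffman tree construction:
Step 1: Merge B(2) + G(6) = 8
Step 2: Merge E(8) + (B+G)(8) = 16
Step 3: Merge (E+(B+G))(16) + H(21) = 37
Step 4: Merge I(22) + J(27) = 49
Step 5: Merge ((E+(B+G))+H)(37) + (I+J)(49) = 86
Read each symbol's code off the tree from the root (left child = 0, right child = 1).

Codes:
  H: 01 (length 2)
  E: 000 (length 3)
  J: 11 (length 2)
  B: 0010 (length 4)
  G: 0011 (length 4)
  I: 10 (length 2)
Average code length: 196/86 = 2.2791 bits/symbol


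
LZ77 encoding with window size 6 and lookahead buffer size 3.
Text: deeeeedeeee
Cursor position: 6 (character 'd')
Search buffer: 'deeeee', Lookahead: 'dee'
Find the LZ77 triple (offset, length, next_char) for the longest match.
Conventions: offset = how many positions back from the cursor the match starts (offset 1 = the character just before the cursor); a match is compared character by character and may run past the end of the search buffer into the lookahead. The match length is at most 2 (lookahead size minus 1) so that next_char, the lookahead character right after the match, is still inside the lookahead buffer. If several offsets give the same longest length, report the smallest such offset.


Try each offset into the search buffer:
  offset=1 (pos 5, char 'e'): match length 0
  offset=2 (pos 4, char 'e'): match length 0
  offset=3 (pos 3, char 'e'): match length 0
  offset=4 (pos 2, char 'e'): match length 0
  offset=5 (pos 1, char 'e'): match length 0
  offset=6 (pos 0, char 'd'): match length 2
Longest match has length 2 at offset 6.
next_char = character at position 6 + 2 = 8 -> 'e'

Best match: offset=6, length=2 (matching 'de' starting at position 0)
LZ77 triple: (6, 2, 'e')


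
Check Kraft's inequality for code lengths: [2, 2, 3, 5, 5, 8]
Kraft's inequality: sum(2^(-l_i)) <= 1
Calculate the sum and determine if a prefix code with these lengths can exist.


Sum = 2^(-2) + 2^(-2) + 2^(-3) + 2^(-5) + 2^(-5) + 2^(-8)
    = 0.25 + 0.25 + 0.125 + 0.03125 + 0.03125 + 0.00390625
    = 177/256 = 0.69140625
Since 0.69140625 <= 1, Kraft's inequality IS satisfied.
A prefix code with these lengths CAN exist.

Kraft sum = 0.69140625. Satisfied.


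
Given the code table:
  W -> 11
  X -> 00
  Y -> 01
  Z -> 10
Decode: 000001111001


Decoding:
00 -> X
00 -> X
01 -> Y
11 -> W
10 -> Z
01 -> Y


Result: XXYWZY


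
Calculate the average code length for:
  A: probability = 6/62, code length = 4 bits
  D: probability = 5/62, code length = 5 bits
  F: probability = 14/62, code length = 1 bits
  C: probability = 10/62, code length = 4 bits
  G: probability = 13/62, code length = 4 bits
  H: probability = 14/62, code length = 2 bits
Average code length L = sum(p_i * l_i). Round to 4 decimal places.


Weighted contributions p_i * l_i:
  A: (6/62) * 4 = 24/62
  D: (5/62) * 5 = 25/62
  F: (14/62) * 1 = 14/62
  C: (10/62) * 4 = 40/62
  G: (13/62) * 4 = 52/62
  H: (14/62) * 2 = 28/62
Sum = (24 + 25 + 14 + 40 + 52 + 28)/62 = 183/62

L = 183/62 = 2.9516 bits/symbol


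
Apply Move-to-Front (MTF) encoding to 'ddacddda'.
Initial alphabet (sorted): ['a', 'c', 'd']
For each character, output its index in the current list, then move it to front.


MTF encoding:
'd': index 2 in ['a', 'c', 'd'] -> ['d', 'a', 'c']
'd': index 0 in ['d', 'a', 'c'] -> ['d', 'a', 'c']
'a': index 1 in ['d', 'a', 'c'] -> ['a', 'd', 'c']
'c': index 2 in ['a', 'd', 'c'] -> ['c', 'a', 'd']
'd': index 2 in ['c', 'a', 'd'] -> ['d', 'c', 'a']
'd': index 0 in ['d', 'c', 'a'] -> ['d', 'c', 'a']
'd': index 0 in ['d', 'c', 'a'] -> ['d', 'c', 'a']
'a': index 2 in ['d', 'c', 'a'] -> ['a', 'd', 'c']


Output: [2, 0, 1, 2, 2, 0, 0, 2]


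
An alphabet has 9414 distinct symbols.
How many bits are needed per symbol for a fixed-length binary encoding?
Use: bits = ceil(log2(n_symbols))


log2(9414) = 13.2006
Bracket: 2^13 = 8192 < 9414 <= 2^14 = 16384
So ceil(log2(9414)) = 14

bits = ceil(log2(9414)) = ceil(13.2006) = 14 bits


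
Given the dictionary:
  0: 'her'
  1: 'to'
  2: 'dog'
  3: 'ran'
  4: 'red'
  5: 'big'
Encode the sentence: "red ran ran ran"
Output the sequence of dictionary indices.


Look up each word in the dictionary:
  'red' -> 4
  'ran' -> 3
  'ran' -> 3
  'ran' -> 3

Encoded: [4, 3, 3, 3]


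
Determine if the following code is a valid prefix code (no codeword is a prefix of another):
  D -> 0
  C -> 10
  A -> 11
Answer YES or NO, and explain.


Checking each pair (does one codeword prefix another?):
  D='0' vs C='10': no prefix
  D='0' vs A='11': no prefix
  C='10' vs D='0': no prefix
  C='10' vs A='11': no prefix
  A='11' vs D='0': no prefix
  A='11' vs C='10': no prefix
No violation found over all pairs.

YES -- this is a valid prefix code. No codeword is a prefix of any other codeword.


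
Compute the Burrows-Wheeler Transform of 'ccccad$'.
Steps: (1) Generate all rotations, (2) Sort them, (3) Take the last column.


Rotations (sorted):
  0: $ccccad -> last char: d
  1: ad$cccc -> last char: c
  2: cad$ccc -> last char: c
  3: ccad$cc -> last char: c
  4: cccad$c -> last char: c
  5: ccccad$ -> last char: $
  6: d$cccca -> last char: a


BWT = dcccc$a


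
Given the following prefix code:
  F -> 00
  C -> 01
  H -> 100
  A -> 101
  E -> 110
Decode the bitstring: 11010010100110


Decoding step by step:
Bits 110 -> E
Bits 100 -> H
Bits 101 -> A
Bits 00 -> F
Bits 110 -> E


Decoded message: EHAFE


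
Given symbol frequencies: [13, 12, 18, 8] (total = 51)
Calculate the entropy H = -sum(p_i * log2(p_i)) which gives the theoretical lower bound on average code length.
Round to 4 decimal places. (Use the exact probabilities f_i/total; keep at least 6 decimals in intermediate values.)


Per-symbol terms -p_i * log2(p_i) with p_i = f_i/51:
  p = 13/51 = 0.254902: log2(p) = -1.971986, -p*log2(p) = 0.502663
  p = 12/51 = 0.235294: log2(p) = -2.087463, -p*log2(p) = 0.491168
  p = 18/51 = 0.352941: log2(p) = -1.502500, -p*log2(p) = 0.530294
  p = 8/51 = 0.156863: log2(p) = -2.672425, -p*log2(p) = 0.419204
H = 0.502663 + 0.491168 + 0.530294 + 0.419204 = 1.943329

H = 1.9433 bits/symbol


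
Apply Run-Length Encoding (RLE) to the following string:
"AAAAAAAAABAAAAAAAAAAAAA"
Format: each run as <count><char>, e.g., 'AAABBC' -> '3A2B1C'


Scanning runs left to right:
  i=0: run of 'A' x 9 -> '9A'
  i=9: run of 'B' x 1 -> '1B'
  i=10: run of 'A' x 13 -> '13A'

RLE = 9A1B13A


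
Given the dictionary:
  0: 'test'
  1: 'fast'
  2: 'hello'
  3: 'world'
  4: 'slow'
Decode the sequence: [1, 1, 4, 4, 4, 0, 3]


Look up each index in the dictionary:
  1 -> 'fast'
  1 -> 'fast'
  4 -> 'slow'
  4 -> 'slow'
  4 -> 'slow'
  0 -> 'test'
  3 -> 'world'

Decoded: "fast fast slow slow slow test world"


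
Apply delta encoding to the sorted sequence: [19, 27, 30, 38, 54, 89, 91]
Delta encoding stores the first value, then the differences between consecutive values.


First value: 19
Deltas:
  27 - 19 = 8
  30 - 27 = 3
  38 - 30 = 8
  54 - 38 = 16
  89 - 54 = 35
  91 - 89 = 2


Delta encoded: [19, 8, 3, 8, 16, 35, 2]


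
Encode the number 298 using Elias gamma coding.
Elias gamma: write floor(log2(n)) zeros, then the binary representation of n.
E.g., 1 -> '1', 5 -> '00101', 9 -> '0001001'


num_bits = floor(log2(298)) + 1 = 9
leading_zeros = num_bits - 1 = 8
binary(298) = 100101010

Elias gamma(298) = '00000000' + '100101010' = 00000000100101010 (17 bits)


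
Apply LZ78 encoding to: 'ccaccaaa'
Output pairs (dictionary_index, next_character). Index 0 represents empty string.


LZ78 encoding steps:
Dictionary: {0: ''}
Step 1: w='' (idx 0), next='c' -> output (0, 'c'), add 'c' as idx 1
Step 2: w='c' (idx 1), next='a' -> output (1, 'a'), add 'ca' as idx 2
Step 3: w='c' (idx 1), next='c' -> output (1, 'c'), add 'cc' as idx 3
Step 4: w='' (idx 0), next='a' -> output (0, 'a'), add 'a' as idx 4
Step 5: w='a' (idx 4), next='a' -> output (4, 'a'), add 'aa' as idx 5


Encoded: [(0, 'c'), (1, 'a'), (1, 'c'), (0, 'a'), (4, 'a')]


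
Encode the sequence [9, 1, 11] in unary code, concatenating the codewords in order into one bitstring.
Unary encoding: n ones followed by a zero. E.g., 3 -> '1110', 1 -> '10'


Encode each number as n ones followed by a terminating 0:
  9 -> 1111111110 (10 bits)
  1 -> 10 (2 bits)
  11 -> 111111111110 (12 bits)
Total length = 10 + 2 + 12 = 24 bits.

Unary([9, 1, 11]) = 111111111010111111111110 (24 bits)


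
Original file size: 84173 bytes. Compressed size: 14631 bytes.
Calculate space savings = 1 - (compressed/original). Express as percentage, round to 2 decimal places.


ratio = compressed/original = 14631/84173 = 0.173821
savings = 1 - ratio = 1 - 0.173821 = 0.826179
as a percentage: 0.826179 * 100 = 82.62%

Space savings = 1 - 14631/84173 = 82.62%


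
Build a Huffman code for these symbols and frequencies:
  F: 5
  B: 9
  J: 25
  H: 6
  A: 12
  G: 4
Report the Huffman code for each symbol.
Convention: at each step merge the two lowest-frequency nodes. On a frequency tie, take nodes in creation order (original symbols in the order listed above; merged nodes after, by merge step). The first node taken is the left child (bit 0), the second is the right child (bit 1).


Huffman tree construction:
Step 1: Merge G(4) + F(5) = 9
Step 2: Merge H(6) + B(9) = 15
Step 3: Merge (G+F)(9) + A(12) = 21
Step 4: Merge (H+B)(15) + ((G+F)+A)(21) = 36
Step 5: Merge J(25) + ((H+B)+((G+F)+A))(36) = 61
Read each symbol's code off the tree from the root (left child = 0, right child = 1).

Codes:
  F: 1101 (length 4)
  B: 101 (length 3)
  J: 0 (length 1)
  H: 100 (length 3)
  A: 111 (length 3)
  G: 1100 (length 4)
Average code length: 142/61 = 2.3279 bits/symbol


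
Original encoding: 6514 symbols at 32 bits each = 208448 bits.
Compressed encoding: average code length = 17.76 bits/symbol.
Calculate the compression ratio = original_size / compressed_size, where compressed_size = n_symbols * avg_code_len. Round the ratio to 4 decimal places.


original_size = n_symbols * orig_bits = 6514 * 32 = 208448 bits
compressed_size = n_symbols * avg_code_len = 6514 * 17.76 = 115688.64 bits
ratio = original_size / compressed_size = 208448 / 115688.64 = 1.8018

Compression ratio = 1.8018


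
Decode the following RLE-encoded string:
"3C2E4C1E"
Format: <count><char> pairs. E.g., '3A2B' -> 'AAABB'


Expanding each <count><char> pair:
  3C -> 'CCC'
  2E -> 'EE'
  4C -> 'CCCC'
  1E -> 'E'

Decoded = CCCEECCCCE


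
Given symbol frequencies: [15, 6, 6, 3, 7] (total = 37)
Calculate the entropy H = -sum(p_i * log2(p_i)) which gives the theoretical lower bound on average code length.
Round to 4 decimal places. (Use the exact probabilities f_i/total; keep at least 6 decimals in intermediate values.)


Per-symbol terms -p_i * log2(p_i) with p_i = f_i/37:
  p = 15/37 = 0.405405: log2(p) = -1.302563, -p*log2(p) = 0.528066
  p = 6/37 = 0.162162: log2(p) = -2.624491, -p*log2(p) = 0.425593
  p = 6/37 = 0.162162: log2(p) = -2.624491, -p*log2(p) = 0.425593
  p = 3/37 = 0.081081: log2(p) = -3.624491, -p*log2(p) = 0.293878
  p = 7/37 = 0.189189: log2(p) = -2.402098, -p*log2(p) = 0.454451
H = 0.528066 + 0.425593 + 0.425593 + 0.293878 + 0.454451 = 2.127581

H = 2.1276 bits/symbol


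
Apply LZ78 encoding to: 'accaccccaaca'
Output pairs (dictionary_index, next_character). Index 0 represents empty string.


LZ78 encoding steps:
Dictionary: {0: ''}
Step 1: w='' (idx 0), next='a' -> output (0, 'a'), add 'a' as idx 1
Step 2: w='' (idx 0), next='c' -> output (0, 'c'), add 'c' as idx 2
Step 3: w='c' (idx 2), next='a' -> output (2, 'a'), add 'ca' as idx 3
Step 4: w='c' (idx 2), next='c' -> output (2, 'c'), add 'cc' as idx 4
Step 5: w='cc' (idx 4), next='a' -> output (4, 'a'), add 'cca' as idx 5
Step 6: w='a' (idx 1), next='c' -> output (1, 'c'), add 'ac' as idx 6
Step 7: w='a' (idx 1), end of input -> output (1, '')


Encoded: [(0, 'a'), (0, 'c'), (2, 'a'), (2, 'c'), (4, 'a'), (1, 'c'), (1, '')]


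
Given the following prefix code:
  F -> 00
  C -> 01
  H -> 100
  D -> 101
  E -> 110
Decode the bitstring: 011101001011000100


Decoding step by step:
Bits 01 -> C
Bits 110 -> E
Bits 100 -> H
Bits 101 -> D
Bits 100 -> H
Bits 01 -> C
Bits 00 -> F


Decoded message: CEHDHCF


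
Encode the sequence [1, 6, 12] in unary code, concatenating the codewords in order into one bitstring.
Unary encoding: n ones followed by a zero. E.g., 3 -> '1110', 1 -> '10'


Encode each number as n ones followed by a terminating 0:
  1 -> 10 (2 bits)
  6 -> 1111110 (7 bits)
  12 -> 1111111111110 (13 bits)
Total length = 2 + 7 + 13 = 22 bits.

Unary([1, 6, 12]) = 1011111101111111111110 (22 bits)


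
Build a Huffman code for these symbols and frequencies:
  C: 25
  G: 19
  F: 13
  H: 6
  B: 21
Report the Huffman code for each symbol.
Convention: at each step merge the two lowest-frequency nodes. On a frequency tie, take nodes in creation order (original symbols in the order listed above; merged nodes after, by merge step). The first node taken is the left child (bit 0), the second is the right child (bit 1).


Huffman tree construction:
Step 1: Merge H(6) + F(13) = 19
Step 2: Merge G(19) + (H+F)(19) = 38
Step 3: Merge B(21) + C(25) = 46
Step 4: Merge (G+(H+F))(38) + (B+C)(46) = 84
Read each symbol's code off the tree from the root (left child = 0, right child = 1).

Codes:
  C: 11 (length 2)
  G: 00 (length 2)
  F: 011 (length 3)
  H: 010 (length 3)
  B: 10 (length 2)
Average code length: 187/84 = 2.2262 bits/symbol


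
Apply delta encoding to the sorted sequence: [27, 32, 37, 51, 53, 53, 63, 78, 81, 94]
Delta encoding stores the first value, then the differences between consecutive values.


First value: 27
Deltas:
  32 - 27 = 5
  37 - 32 = 5
  51 - 37 = 14
  53 - 51 = 2
  53 - 53 = 0
  63 - 53 = 10
  78 - 63 = 15
  81 - 78 = 3
  94 - 81 = 13


Delta encoded: [27, 5, 5, 14, 2, 0, 10, 15, 3, 13]


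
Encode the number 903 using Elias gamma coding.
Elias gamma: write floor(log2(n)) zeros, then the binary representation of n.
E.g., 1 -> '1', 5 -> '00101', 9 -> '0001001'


num_bits = floor(log2(903)) + 1 = 10
leading_zeros = num_bits - 1 = 9
binary(903) = 1110000111

Elias gamma(903) = '000000000' + '1110000111' = 0000000001110000111 (19 bits)


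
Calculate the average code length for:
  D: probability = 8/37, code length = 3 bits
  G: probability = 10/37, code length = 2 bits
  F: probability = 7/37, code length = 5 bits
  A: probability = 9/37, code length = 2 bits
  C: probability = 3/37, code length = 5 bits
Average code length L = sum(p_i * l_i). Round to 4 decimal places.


Weighted contributions p_i * l_i:
  D: (8/37) * 3 = 24/37
  G: (10/37) * 2 = 20/37
  F: (7/37) * 5 = 35/37
  A: (9/37) * 2 = 18/37
  C: (3/37) * 5 = 15/37
Sum = (24 + 20 + 35 + 18 + 15)/37 = 112/37

L = 112/37 = 3.0270 bits/symbol


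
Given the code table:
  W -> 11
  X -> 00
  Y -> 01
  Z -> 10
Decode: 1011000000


Decoding:
10 -> Z
11 -> W
00 -> X
00 -> X
00 -> X


Result: ZWXXX


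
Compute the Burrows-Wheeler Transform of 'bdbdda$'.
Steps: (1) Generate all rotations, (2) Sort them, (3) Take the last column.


Rotations (sorted):
  0: $bdbdda -> last char: a
  1: a$bdbdd -> last char: d
  2: bdbdda$ -> last char: $
  3: bdda$bd -> last char: d
  4: da$bdbd -> last char: d
  5: dbdda$b -> last char: b
  6: dda$bdb -> last char: b


BWT = ad$ddbb


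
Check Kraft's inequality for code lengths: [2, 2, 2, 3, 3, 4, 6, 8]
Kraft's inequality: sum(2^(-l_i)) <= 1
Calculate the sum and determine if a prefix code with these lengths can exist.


Sum = 2^(-2) + 2^(-2) + 2^(-2) + 2^(-3) + 2^(-3) + 2^(-4) + 2^(-6) + 2^(-8)
    = 0.25 + 0.25 + 0.25 + 0.125 + 0.125 + 0.0625 + 0.015625 + 0.00390625
    = 277/256 = 1.08203125
Since 1.08203125 > 1, Kraft's inequality is NOT satisfied.
A prefix code with these lengths CANNOT exist.

Kraft sum = 1.08203125. Not satisfied.


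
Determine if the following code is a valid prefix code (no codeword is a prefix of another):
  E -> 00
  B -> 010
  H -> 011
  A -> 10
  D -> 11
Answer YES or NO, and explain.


Checking each pair (does one codeword prefix another?):
  E='00' vs B='010': no prefix
  E='00' vs H='011': no prefix
  E='00' vs A='10': no prefix
  E='00' vs D='11': no prefix
  B='010' vs E='00': no prefix
  B='010' vs H='011': no prefix
  B='010' vs A='10': no prefix
  B='010' vs D='11': no prefix
  H='011' vs E='00': no prefix
  H='011' vs B='010': no prefix
  H='011' vs A='10': no prefix
  H='011' vs D='11': no prefix
  A='10' vs E='00': no prefix
  A='10' vs B='010': no prefix
  A='10' vs H='011': no prefix
  A='10' vs D='11': no prefix
  D='11' vs E='00': no prefix
  D='11' vs B='010': no prefix
  D='11' vs H='011': no prefix
  D='11' vs A='10': no prefix
No violation found over all pairs.

YES -- this is a valid prefix code. No codeword is a prefix of any other codeword.


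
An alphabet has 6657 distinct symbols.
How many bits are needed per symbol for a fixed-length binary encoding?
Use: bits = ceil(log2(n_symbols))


log2(6657) = 12.7007
Bracket: 2^12 = 4096 < 6657 <= 2^13 = 8192
So ceil(log2(6657)) = 13

bits = ceil(log2(6657)) = ceil(12.7007) = 13 bits


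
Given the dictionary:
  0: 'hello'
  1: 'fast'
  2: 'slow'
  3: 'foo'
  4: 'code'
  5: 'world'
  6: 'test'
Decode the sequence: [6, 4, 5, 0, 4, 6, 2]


Look up each index in the dictionary:
  6 -> 'test'
  4 -> 'code'
  5 -> 'world'
  0 -> 'hello'
  4 -> 'code'
  6 -> 'test'
  2 -> 'slow'

Decoded: "test code world hello code test slow"


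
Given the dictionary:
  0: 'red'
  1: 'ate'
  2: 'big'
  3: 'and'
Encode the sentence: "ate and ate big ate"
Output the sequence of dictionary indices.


Look up each word in the dictionary:
  'ate' -> 1
  'and' -> 3
  'ate' -> 1
  'big' -> 2
  'ate' -> 1

Encoded: [1, 3, 1, 2, 1]


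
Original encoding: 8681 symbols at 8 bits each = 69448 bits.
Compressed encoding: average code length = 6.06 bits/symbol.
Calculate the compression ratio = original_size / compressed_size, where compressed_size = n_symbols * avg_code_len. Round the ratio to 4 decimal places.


original_size = n_symbols * orig_bits = 8681 * 8 = 69448 bits
compressed_size = n_symbols * avg_code_len = 8681 * 6.06 = 52606.86 bits
ratio = original_size / compressed_size = 69448 / 52606.86 = 1.3201

Compression ratio = 1.3201


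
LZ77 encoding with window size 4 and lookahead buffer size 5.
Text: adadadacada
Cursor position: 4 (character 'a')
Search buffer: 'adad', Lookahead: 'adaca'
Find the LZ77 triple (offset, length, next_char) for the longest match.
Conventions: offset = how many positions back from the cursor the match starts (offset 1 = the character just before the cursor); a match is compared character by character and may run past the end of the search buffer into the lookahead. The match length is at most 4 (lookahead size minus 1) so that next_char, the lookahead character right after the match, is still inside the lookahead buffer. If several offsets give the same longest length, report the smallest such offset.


Try each offset into the search buffer:
  offset=1 (pos 3, char 'd'): match length 0
  offset=2 (pos 2, char 'a'): match length 3
  offset=3 (pos 1, char 'd'): match length 0
  offset=4 (pos 0, char 'a'): match length 3
Longest match has length 3, found at offsets 2, 4; take the smallest, offset 2.
next_char = character at position 4 + 3 = 7 -> 'c'

Best match: offset=2, length=3 (matching 'ada' starting at position 2)
LZ77 triple: (2, 3, 'c')


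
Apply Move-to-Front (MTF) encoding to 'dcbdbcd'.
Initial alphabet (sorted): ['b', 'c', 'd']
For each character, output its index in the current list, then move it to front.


MTF encoding:
'd': index 2 in ['b', 'c', 'd'] -> ['d', 'b', 'c']
'c': index 2 in ['d', 'b', 'c'] -> ['c', 'd', 'b']
'b': index 2 in ['c', 'd', 'b'] -> ['b', 'c', 'd']
'd': index 2 in ['b', 'c', 'd'] -> ['d', 'b', 'c']
'b': index 1 in ['d', 'b', 'c'] -> ['b', 'd', 'c']
'c': index 2 in ['b', 'd', 'c'] -> ['c', 'b', 'd']
'd': index 2 in ['c', 'b', 'd'] -> ['d', 'c', 'b']


Output: [2, 2, 2, 2, 1, 2, 2]


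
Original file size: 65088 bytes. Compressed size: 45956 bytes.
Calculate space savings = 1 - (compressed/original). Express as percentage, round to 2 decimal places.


ratio = compressed/original = 45956/65088 = 0.706059
savings = 1 - ratio = 1 - 0.706059 = 0.293941
as a percentage: 0.293941 * 100 = 29.39%

Space savings = 1 - 45956/65088 = 29.39%


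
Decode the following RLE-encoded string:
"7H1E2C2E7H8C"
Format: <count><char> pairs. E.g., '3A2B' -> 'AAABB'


Expanding each <count><char> pair:
  7H -> 'HHHHHHH'
  1E -> 'E'
  2C -> 'CC'
  2E -> 'EE'
  7H -> 'HHHHHHH'
  8C -> 'CCCCCCCC'

Decoded = HHHHHHHECCEEHHHHHHHCCCCCCCC


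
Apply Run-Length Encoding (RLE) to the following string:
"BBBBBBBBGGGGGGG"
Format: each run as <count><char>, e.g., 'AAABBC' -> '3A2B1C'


Scanning runs left to right:
  i=0: run of 'B' x 8 -> '8B'
  i=8: run of 'G' x 7 -> '7G'

RLE = 8B7G


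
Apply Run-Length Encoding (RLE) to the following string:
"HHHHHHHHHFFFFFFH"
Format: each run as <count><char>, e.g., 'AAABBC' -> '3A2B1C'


Scanning runs left to right:
  i=0: run of 'H' x 9 -> '9H'
  i=9: run of 'F' x 6 -> '6F'
  i=15: run of 'H' x 1 -> '1H'

RLE = 9H6F1H


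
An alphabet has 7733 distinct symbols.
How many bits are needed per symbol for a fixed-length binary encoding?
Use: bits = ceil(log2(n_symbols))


log2(7733) = 12.9168
Bracket: 2^12 = 4096 < 7733 <= 2^13 = 8192
So ceil(log2(7733)) = 13

bits = ceil(log2(7733)) = ceil(12.9168) = 13 bits


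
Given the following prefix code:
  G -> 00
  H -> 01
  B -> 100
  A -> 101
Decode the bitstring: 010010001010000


Decoding step by step:
Bits 01 -> H
Bits 00 -> G
Bits 100 -> B
Bits 01 -> H
Bits 01 -> H
Bits 00 -> G
Bits 00 -> G


Decoded message: HGBHHGG


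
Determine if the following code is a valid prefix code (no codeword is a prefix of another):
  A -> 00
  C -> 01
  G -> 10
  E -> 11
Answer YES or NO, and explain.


Checking each pair (does one codeword prefix another?):
  A='00' vs C='01': no prefix
  A='00' vs G='10': no prefix
  A='00' vs E='11': no prefix
  C='01' vs A='00': no prefix
  C='01' vs G='10': no prefix
  C='01' vs E='11': no prefix
  G='10' vs A='00': no prefix
  G='10' vs C='01': no prefix
  G='10' vs E='11': no prefix
  E='11' vs A='00': no prefix
  E='11' vs C='01': no prefix
  E='11' vs G='10': no prefix
No violation found over all pairs.

YES -- this is a valid prefix code. No codeword is a prefix of any other codeword.


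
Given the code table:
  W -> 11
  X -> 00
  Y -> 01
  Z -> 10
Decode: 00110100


Decoding:
00 -> X
11 -> W
01 -> Y
00 -> X


Result: XWYX
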